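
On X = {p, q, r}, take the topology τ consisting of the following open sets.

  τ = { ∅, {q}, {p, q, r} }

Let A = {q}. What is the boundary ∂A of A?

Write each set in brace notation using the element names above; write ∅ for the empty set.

open subsets of A: ∅, {q}; so int(A) = {q}
closure: X∖int(X∖A) = X∖∅ = {p, q, r}
∂A = {p, q, r} minus {q} = {p, r}

{p, r}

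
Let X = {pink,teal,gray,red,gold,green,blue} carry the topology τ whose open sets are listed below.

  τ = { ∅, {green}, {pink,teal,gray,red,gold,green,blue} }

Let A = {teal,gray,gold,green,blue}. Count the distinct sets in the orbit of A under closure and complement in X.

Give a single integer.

closure: X∖int(X∖A) = X∖∅ = {pink,teal,gray,red,gold,green,blue}
Let k=closure and c=complement:
  1. A     = {teal,gray,gold,green,blue}
  2. kA    = {pink,teal,gray,red,gold,green,blue}
  3. cA    = {pink,red}
  4. ckA   = ∅
  5. kcA   = {pink,teal,gray,red,gold,blue}
  6. ckcA  = {green}
— saturated at 6

6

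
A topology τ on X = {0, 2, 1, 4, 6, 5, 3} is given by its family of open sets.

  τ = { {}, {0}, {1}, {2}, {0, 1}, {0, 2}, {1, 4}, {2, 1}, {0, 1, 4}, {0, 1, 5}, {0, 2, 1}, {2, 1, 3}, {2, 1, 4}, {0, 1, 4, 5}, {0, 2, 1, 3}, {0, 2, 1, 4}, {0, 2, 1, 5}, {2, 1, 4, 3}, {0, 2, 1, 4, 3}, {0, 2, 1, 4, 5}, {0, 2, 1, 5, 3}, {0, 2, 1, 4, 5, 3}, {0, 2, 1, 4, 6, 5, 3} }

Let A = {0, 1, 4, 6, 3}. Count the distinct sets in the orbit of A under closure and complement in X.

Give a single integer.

8

closure: X∖int(X∖A) = X∖{2} = {0, 1, 4, 6, 5, 3}
Let k=closure and c=complement:
  1. A     = {0, 1, 4, 6, 3}
  2. kA    = {0, 1, 4, 6, 5, 3}
  3. cA    = {2, 5}
  4. ckA   = {2}
  5. kcA   = {2, 6, 5, 3}
  6. kckA  = {2, 6, 3}
  7. ckcA  = {0, 1, 4}
  8. ckckA = {0, 1, 4, 5}
— saturated at 8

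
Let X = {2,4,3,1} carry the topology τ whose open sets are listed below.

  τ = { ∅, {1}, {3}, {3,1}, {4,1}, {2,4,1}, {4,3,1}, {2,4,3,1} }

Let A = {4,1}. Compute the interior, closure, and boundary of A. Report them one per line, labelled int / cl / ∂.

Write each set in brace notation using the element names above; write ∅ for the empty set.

int(A) = {4,1}
cl(A)  = {2,4,1}
∂A     = {2}

U open, U⊆A: ∅, {1}, {4,1}. int(A) = ⋃ = {4,1}
X∖A={2,3}, int(X∖A)={3}, hence cl(A)={2,4,1}
∂A: remove int from cl → {2}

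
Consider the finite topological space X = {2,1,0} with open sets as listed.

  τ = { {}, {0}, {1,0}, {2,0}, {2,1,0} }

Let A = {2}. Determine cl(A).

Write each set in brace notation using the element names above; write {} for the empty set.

X∖A={1,0}, int(X∖A)={1,0}, hence cl(A)={2}

{2}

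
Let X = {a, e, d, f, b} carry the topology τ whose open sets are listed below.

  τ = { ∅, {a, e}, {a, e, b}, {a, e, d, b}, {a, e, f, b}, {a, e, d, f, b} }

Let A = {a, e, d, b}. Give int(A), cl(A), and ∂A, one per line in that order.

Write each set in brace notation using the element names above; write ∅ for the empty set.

int(A) = {a, e, d, b}
cl(A)  = {a, e, d, f, b}
∂A     = {f}

U open, U⊆A: ∅, {a, e}, {a, e, b}, {a, e, d, b}. int(A) = ⋃ = {a, e, d, b}
X∖A={f}, int(X∖A)=∅, hence cl(A)={a, e, d, f, b}
∂A: remove int from cl → {f}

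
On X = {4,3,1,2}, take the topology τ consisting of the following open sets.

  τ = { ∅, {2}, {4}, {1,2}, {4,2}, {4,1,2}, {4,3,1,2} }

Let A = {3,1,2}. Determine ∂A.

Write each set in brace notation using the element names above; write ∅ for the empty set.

{3}

U open, U⊆A: ∅, {2}, {1,2}. int(A) = ⋃ = {1,2}
X∖A={4}, int(X∖A)={4}, hence cl(A)={3,1,2}
∂A: remove int from cl → {3}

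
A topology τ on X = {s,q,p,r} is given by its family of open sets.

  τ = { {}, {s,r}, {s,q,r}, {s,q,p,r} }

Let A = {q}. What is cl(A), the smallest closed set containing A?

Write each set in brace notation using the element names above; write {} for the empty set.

{q,p}

closure: X∖int(X∖A) = X∖{s,r} = {q,p}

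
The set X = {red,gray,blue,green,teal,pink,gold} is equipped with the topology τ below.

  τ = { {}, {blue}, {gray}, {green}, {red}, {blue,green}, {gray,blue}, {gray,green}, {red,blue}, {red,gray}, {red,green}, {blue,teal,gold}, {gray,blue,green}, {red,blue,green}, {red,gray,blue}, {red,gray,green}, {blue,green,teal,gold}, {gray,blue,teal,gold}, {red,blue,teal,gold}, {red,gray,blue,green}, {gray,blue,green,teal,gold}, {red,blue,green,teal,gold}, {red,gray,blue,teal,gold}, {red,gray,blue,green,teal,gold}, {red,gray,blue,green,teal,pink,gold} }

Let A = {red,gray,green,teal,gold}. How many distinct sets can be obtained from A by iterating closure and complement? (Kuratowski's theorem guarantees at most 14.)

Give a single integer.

8

complement {blue,pink}; its interior {blue}; cl(A) = X∖{blue} = {red,gray,green,teal,pink,gold}
With k = closure, c = complement:
  1. A     = {red,gray,green,teal,gold}
  2. kA    = {red,gray,green,teal,pink,gold}
  3. cA    = {blue,pink}
  4. ckA   = {blue}
  5. kcA   = {blue,teal,pink,gold}
  6. ckcA  = {red,gray,green}
  7. kckcA = {red,gray,green,pink}
  8. ckckcA = {blue,teal,gold}
k, c of each give nothing new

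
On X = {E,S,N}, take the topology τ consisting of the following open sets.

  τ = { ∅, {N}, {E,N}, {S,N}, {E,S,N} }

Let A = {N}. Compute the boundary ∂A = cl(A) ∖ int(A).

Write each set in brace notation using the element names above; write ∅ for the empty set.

opens ⊆ A: ∅, {N}; union → int = {N}
complement {E,S}; its interior ∅; cl(A) = X∖∅ = {E,S,N}
boundary = {E,S,N} ∖ {N} = {E,S}

{E,S}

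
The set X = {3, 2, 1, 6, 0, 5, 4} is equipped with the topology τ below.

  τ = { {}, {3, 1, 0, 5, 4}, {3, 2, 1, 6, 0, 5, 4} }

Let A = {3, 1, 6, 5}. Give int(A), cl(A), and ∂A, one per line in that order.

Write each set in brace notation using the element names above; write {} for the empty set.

open subsets of A: {}; so int(A) = {}
closure: X∖int(X∖A) = X∖{} = {3, 2, 1, 6, 0, 5, 4}
∂A = {3, 2, 1, 6, 0, 5, 4} minus {} = {3, 2, 1, 6, 0, 5, 4}

int(A) = {}
cl(A)  = {3, 2, 1, 6, 0, 5, 4}
∂A     = {3, 2, 1, 6, 0, 5, 4}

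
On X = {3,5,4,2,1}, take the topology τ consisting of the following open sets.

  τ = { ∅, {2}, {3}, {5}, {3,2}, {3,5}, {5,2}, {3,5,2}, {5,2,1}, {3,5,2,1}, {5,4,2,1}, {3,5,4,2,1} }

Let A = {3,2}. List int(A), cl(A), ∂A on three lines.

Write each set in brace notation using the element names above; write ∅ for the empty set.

interior: largest open inside A is {3,2} (from ∅, {2}, {3}, {3,2})
cl via duality: int({5,4,1}) = {5}, so X∖{5} = {3,4,2,1}
cl∖int = {4,1}

int(A) = {3,2}
cl(A)  = {3,4,2,1}
∂A     = {4,1}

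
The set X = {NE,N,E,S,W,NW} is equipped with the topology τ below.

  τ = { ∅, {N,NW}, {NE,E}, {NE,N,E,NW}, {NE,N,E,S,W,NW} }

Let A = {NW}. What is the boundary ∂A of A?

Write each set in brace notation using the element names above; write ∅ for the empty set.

{N,S,W,NW}

opens ⊆ A: ∅; union → int = ∅
complement {NE,N,E,S,W}; its interior {NE,E}; cl(A) = X∖{NE,E} = {N,S,W,NW}
boundary = {N,S,W,NW} ∖ ∅ = {N,S,W,NW}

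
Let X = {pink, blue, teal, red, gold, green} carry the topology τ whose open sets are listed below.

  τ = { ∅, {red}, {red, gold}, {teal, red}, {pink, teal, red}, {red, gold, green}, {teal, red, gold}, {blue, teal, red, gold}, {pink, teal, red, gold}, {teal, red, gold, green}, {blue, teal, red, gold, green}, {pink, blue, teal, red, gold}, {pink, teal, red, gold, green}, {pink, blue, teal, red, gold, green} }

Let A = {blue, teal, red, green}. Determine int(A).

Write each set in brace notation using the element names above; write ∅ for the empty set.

{teal, red}

opens ⊆ A: ∅, {red}, {teal, red}; union → int = {teal, red}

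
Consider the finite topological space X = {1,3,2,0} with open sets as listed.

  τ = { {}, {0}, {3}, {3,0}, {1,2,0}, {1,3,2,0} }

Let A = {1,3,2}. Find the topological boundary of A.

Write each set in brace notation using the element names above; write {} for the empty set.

{1,2}

U open, U⊆A: {}, {3}. int(A) = ⋃ = {3}
X∖A={0}, int(X∖A)={0}, hence cl(A)={1,3,2}
∂A: remove int from cl → {1,2}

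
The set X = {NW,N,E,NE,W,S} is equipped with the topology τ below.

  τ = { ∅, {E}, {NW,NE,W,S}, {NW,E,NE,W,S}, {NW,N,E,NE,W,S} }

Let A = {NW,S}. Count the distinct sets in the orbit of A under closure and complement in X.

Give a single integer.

complement {N,E,NE,W}; its interior {E}; cl(A) = X∖{E} = {NW,N,NE,W,S}
With k = closure, c = complement:
  1. A     = {NW,S}
  2. kA    = {NW,N,NE,W,S}
  3. cA    = {N,E,NE,W}
  4. ckA   = {E}
  5. kcA   = {NW,N,E,NE,W,S}
  6. kckA  = {N,E}
  7. ckcA  = ∅
  8. ckckA = {NW,NE,W,S}
k, c of each give nothing new

8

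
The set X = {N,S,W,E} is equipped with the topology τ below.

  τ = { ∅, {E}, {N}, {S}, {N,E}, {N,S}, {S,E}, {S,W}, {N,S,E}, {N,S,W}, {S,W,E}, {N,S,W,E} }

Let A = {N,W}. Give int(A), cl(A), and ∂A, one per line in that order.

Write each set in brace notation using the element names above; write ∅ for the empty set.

open subsets of A: ∅, {N}; so int(A) = {N}
closure: X∖int(X∖A) = X∖{S,E} = {N,W}
∂A = {N,W} minus {N} = {W}

int(A) = {N}
cl(A)  = {N,W}
∂A     = {W}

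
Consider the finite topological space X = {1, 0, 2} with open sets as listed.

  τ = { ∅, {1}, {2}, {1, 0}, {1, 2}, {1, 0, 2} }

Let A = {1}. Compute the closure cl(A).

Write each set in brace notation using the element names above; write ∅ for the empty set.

{1, 0}

closure: X∖int(X∖A) = X∖{2} = {1, 0}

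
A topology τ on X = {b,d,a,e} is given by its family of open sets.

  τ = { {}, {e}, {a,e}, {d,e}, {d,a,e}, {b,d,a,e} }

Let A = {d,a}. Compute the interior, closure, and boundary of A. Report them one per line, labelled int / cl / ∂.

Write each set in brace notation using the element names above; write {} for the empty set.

int(A) = {}
cl(A)  = {b,d,a}
∂A     = {b,d,a}

opens ⊆ A: {}; union → int = {}
complement {b,e}; its interior {e}; cl(A) = X∖{e} = {b,d,a}
boundary = {b,d,a} ∖ {} = {b,d,a}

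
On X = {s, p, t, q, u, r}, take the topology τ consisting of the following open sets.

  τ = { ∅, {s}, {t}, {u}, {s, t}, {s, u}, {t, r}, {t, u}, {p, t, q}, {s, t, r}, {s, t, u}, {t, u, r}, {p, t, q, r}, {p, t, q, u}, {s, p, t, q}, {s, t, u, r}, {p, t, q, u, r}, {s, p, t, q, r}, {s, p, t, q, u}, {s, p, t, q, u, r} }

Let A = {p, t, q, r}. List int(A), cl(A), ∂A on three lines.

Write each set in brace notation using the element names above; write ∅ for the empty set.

int(A) = {p, t, q, r}
cl(A)  = {p, t, q, r}
∂A     = ∅

open subsets of A: ∅, {t}, {t, r}, {p, t, q}, {p, t, q, r}; so int(A) = {p, t, q, r}
closure: X∖int(X∖A) = X∖{s, u} = {p, t, q, r}
∂A = {p, t, q, r} minus {p, t, q, r} = ∅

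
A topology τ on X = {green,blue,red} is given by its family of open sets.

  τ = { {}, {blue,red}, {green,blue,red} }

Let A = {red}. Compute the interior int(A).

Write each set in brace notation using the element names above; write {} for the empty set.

interior: largest open inside A is {} (from {})

{}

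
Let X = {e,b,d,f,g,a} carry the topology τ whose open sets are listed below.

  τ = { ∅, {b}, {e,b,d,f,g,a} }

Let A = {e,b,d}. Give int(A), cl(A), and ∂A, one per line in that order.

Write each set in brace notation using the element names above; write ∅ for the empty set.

int(A) = {b}
cl(A)  = {e,b,d,f,g,a}
∂A     = {e,d,f,g,a}

opens ⊆ A: ∅, {b}; union → int = {b}
complement {f,g,a}; its interior ∅; cl(A) = X∖∅ = {e,b,d,f,g,a}
boundary = {e,b,d,f,g,a} ∖ {b} = {e,d,f,g,a}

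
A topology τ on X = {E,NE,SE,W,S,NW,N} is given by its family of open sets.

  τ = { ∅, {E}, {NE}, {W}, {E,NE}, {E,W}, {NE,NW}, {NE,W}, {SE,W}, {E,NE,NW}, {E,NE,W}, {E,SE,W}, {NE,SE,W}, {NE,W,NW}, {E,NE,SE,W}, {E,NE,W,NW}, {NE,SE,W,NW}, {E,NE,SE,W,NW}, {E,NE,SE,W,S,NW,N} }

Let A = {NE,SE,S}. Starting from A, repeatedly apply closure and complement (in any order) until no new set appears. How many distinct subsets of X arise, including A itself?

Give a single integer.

10

complement {E,W,NW,N}; its interior {E,W}; cl(A) = X∖{E,W} = {NE,SE,S,NW,N}
With k = closure, c = complement:
  1. A     = {NE,SE,S}
  2. kA    = {NE,SE,S,NW,N}
  3. cA    = {E,W,NW,N}
  4. ckA   = {E,W}
  5. kcA   = {E,SE,W,S,NW,N}
  6. kckA  = {E,SE,W,S,N}
  7. ckcA  = {NE}
  8. ckckA = {NE,NW}
  9. kckcA = {NE,S,NW,N}
  10. ckckcA = {E,SE,W}
k, c of each give nothing new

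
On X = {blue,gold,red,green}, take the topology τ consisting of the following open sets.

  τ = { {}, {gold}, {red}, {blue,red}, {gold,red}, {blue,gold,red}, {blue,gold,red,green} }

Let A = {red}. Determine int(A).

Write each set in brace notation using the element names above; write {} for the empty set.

{red}

opens ⊆ A: {}, {red}; union → int = {red}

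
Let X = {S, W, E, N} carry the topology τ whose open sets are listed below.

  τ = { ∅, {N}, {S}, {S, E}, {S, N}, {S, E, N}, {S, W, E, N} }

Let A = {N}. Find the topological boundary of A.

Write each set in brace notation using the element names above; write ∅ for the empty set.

interior: largest open inside A is {N} (from ∅, {N})
cl via duality: int({S, W, E}) = {S, E}, so X∖{S, E} = {W, N}
cl∖int = {W}

{W}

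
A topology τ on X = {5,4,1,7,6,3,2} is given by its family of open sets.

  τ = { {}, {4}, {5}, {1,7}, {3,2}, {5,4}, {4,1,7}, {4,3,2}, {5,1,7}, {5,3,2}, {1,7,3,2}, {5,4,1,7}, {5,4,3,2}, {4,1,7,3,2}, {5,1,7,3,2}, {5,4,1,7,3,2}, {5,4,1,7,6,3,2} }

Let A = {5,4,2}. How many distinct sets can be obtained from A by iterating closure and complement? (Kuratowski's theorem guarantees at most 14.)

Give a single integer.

closure: X∖int(X∖A) = X∖{1,7} = {5,4,6,3,2}
Let k=closure and c=complement:
  1. A     = {5,4,2}
  2. kA    = {5,4,6,3,2}
  3. cA    = {1,7,6,3}
  4. ckA   = {1,7}
  5. kcA   = {1,7,6,3,2}
  6. kckA  = {1,7,6}
  7. ckcA  = {5,4}
  8. ckckA = {5,4,3,2}
  9. kckcA = {5,4,6}
  10. ckckcA = {1,7,3,2}
— saturated at 10

10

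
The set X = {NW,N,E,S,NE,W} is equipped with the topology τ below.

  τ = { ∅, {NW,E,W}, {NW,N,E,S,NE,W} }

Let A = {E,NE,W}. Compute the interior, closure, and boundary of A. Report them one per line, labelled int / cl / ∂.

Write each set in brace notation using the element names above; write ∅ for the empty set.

int(A) = ∅
cl(A)  = {NW,N,E,S,NE,W}
∂A     = {NW,N,E,S,NE,W}

interior: largest open inside A is ∅ (from ∅)
cl via duality: int({NW,N,S}) = ∅, so X∖∅ = {NW,N,E,S,NE,W}
cl∖int = {NW,N,E,S,NE,W}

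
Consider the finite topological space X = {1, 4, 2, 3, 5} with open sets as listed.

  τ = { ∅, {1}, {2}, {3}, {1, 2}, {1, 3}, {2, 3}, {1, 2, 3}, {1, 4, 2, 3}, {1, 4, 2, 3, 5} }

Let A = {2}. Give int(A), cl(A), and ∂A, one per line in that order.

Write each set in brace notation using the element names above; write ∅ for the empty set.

open subsets of A: ∅, {2}; so int(A) = {2}
closure: X∖int(X∖A) = X∖{1, 3} = {4, 2, 5}
∂A = {4, 2, 5} minus {2} = {4, 5}

int(A) = {2}
cl(A)  = {4, 2, 5}
∂A     = {4, 5}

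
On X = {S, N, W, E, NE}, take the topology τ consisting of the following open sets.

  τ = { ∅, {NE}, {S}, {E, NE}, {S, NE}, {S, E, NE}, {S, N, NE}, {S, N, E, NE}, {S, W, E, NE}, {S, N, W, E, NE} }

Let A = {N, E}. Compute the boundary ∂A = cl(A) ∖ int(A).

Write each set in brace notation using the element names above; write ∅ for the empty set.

interior: largest open inside A is ∅ (from ∅)
cl via duality: int({S, W, NE}) = {S, NE}, so X∖{S, NE} = {N, W, E}
cl∖int = {N, W, E}

{N, W, E}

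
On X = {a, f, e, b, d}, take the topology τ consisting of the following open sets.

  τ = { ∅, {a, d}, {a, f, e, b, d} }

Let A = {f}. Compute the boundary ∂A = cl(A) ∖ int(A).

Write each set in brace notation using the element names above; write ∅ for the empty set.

open subsets of A: ∅; so int(A) = ∅
closure: X∖int(X∖A) = X∖{a, d} = {f, e, b}
∂A = {f, e, b} minus ∅ = {f, e, b}

{f, e, b}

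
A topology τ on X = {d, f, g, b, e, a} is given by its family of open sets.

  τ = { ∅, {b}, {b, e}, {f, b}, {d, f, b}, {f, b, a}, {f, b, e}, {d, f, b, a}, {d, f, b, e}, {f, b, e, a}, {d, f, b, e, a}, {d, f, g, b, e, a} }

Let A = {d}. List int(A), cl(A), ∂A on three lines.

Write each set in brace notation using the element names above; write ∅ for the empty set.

int(A) = ∅
cl(A)  = {d, g}
∂A     = {d, g}

open subsets of A: ∅; so int(A) = ∅
closure: X∖int(X∖A) = X∖{f, b, e, a} = {d, g}
∂A = {d, g} minus ∅ = {d, g}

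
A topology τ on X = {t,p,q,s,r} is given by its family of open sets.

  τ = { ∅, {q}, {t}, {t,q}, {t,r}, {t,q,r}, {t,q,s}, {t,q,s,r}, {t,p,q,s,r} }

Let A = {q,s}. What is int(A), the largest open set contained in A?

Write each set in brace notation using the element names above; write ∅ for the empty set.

{q}

U open, U⊆A: ∅, {q}. int(A) = ⋃ = {q}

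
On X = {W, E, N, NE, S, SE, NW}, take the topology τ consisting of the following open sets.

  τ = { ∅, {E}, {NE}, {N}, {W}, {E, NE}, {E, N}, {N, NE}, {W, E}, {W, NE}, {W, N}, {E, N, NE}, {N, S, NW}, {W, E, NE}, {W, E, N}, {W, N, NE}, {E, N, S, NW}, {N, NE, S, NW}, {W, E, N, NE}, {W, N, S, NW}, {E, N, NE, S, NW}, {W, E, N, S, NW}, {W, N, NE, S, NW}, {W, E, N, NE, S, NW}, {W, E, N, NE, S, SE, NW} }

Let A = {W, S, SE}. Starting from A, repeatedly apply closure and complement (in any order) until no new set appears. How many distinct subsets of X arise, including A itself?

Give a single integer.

complement {E, N, NE, NW}; its interior {E, N, NE}; cl(A) = X∖{E, N, NE} = {W, S, SE, NW}
With k = closure, c = complement:
  1. A     = {W, S, SE}
  2. kA    = {W, S, SE, NW}
  3. cA    = {E, N, NE, NW}
  4. ckA   = {E, N, NE}
  5. kcA   = {E, N, NE, S, SE, NW}
  6. ckcA  = {W}
  7. kckcA = {W, SE}
  8. ckckcA = {E, N, NE, S, NW}
k, c of each give nothing new

8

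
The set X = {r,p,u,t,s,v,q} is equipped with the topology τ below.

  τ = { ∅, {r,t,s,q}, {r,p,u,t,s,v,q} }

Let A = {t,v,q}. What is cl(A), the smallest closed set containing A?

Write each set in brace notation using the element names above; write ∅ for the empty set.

cl via duality: int({r,p,u,s}) = ∅, so X∖∅ = {r,p,u,t,s,v,q}

{r,p,u,t,s,v,q}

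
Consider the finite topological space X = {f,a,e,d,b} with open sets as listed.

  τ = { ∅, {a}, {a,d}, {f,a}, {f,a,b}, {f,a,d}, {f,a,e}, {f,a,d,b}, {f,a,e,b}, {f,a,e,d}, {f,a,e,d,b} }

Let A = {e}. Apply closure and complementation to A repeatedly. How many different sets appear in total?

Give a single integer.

4

cl via duality: int({f,a,d,b}) = {f,a,d,b}, so X∖{f,a,d,b} = {e}
Write k for closure, c for complement:
  1. A     = {e}
  2. cA    = {f,a,d,b}
  3. kcA   = {f,a,e,d,b}
  4. ckcA  = ∅
applying k or c yields no new set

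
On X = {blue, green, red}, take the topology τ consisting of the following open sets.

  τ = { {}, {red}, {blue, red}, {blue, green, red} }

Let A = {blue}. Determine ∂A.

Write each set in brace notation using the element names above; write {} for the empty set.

{blue, green}

U open, U⊆A: {}. int(A) = ⋃ = {}
X∖A={green, red}, int(X∖A)={red}, hence cl(A)={blue, green}
∂A: remove int from cl → {blue, green}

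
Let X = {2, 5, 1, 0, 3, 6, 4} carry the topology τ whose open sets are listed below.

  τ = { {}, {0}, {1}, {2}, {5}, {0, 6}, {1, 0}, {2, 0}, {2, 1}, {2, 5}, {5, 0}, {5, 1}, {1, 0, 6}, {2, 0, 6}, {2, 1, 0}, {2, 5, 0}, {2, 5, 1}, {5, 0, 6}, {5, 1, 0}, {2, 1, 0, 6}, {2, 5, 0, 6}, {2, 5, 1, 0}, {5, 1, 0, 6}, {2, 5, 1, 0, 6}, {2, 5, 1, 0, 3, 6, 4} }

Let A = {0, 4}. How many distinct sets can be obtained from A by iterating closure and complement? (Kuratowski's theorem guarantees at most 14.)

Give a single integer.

8

closure: X∖int(X∖A) = X∖{2, 5, 1} = {0, 3, 6, 4}
Let k=closure and c=complement:
  1. A     = {0, 4}
  2. kA    = {0, 3, 6, 4}
  3. cA    = {2, 5, 1, 3, 6}
  4. ckA   = {2, 5, 1}
  5. kcA   = {2, 5, 1, 3, 6, 4}
  6. kckA  = {2, 5, 1, 3, 4}
  7. ckcA  = {0}
  8. ckckA = {0, 6}
— saturated at 8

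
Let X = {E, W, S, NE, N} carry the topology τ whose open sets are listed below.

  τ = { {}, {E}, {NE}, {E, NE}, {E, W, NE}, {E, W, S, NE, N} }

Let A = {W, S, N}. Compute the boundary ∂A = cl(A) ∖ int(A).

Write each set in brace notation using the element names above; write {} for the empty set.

{W, S, N}

opens ⊆ A: {}; union → int = {}
complement {E, NE}; its interior {E, NE}; cl(A) = X∖{E, NE} = {W, S, N}
boundary = {W, S, N} ∖ {} = {W, S, N}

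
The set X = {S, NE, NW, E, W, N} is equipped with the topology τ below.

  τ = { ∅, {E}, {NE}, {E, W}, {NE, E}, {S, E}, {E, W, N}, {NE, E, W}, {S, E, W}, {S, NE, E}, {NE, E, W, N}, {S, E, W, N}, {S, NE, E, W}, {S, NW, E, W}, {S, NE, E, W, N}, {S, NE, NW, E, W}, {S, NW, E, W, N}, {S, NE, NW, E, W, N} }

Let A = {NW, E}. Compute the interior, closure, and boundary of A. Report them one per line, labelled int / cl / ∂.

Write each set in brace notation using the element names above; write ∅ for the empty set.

int(A) = {E}
cl(A)  = {S, NW, E, W, N}
∂A     = {S, NW, W, N}

interior: largest open inside A is {E} (from ∅, {E})
cl via duality: int({S, NE, W, N}) = {NE}, so X∖{NE} = {S, NW, E, W, N}
cl∖int = {S, NW, W, N}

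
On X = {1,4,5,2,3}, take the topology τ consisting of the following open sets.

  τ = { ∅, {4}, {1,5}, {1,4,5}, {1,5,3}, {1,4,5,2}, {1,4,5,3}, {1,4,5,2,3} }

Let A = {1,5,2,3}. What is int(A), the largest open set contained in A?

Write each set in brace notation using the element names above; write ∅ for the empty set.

interior: largest open inside A is {1,5,3} (from ∅, {1,5}, {1,5,3})

{1,5,3}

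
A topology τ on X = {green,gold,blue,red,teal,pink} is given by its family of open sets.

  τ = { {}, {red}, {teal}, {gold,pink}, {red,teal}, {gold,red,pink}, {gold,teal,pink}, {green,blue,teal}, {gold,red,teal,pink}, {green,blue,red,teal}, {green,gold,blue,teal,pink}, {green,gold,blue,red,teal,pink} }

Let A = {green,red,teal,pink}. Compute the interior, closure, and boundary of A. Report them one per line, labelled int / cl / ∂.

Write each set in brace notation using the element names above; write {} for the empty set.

U open, U⊆A: {}, {red}, {teal}, {red,teal}. int(A) = ⋃ = {red,teal}
X∖A={gold,blue}, int(X∖A)={}, hence cl(A)={green,gold,blue,red,teal,pink}
∂A: remove int from cl → {green,gold,blue,pink}

int(A) = {red,teal}
cl(A)  = {green,gold,blue,red,teal,pink}
∂A     = {green,gold,blue,pink}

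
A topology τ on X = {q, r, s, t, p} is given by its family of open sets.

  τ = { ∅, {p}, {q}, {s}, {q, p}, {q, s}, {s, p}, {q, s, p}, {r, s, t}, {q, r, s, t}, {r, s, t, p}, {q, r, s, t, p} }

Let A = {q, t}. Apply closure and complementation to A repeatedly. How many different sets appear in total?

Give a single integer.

6

complement {r, s, p}; its interior {s, p}; cl(A) = X∖{s, p} = {q, r, t}
With k = closure, c = complement:
  1. A     = {q, t}
  2. kA    = {q, r, t}
  3. cA    = {r, s, p}
  4. ckA   = {s, p}
  5. kcA   = {r, s, t, p}
  6. ckcA  = {q}
k, c of each give nothing new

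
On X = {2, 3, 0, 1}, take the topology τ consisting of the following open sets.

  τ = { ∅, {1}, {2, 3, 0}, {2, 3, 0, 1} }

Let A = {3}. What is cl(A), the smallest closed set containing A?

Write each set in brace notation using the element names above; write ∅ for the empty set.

cl via duality: int({2, 0, 1}) = {1}, so X∖{1} = {2, 3, 0}

{2, 3, 0}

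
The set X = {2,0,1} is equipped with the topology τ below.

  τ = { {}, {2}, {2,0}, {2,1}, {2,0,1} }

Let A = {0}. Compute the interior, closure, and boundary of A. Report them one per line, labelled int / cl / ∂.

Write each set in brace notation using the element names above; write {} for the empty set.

interior: largest open inside A is {} (from {})
cl via duality: int({2,1}) = {2,1}, so X∖{2,1} = {0}
cl∖int = {0}

int(A) = {}
cl(A)  = {0}
∂A     = {0}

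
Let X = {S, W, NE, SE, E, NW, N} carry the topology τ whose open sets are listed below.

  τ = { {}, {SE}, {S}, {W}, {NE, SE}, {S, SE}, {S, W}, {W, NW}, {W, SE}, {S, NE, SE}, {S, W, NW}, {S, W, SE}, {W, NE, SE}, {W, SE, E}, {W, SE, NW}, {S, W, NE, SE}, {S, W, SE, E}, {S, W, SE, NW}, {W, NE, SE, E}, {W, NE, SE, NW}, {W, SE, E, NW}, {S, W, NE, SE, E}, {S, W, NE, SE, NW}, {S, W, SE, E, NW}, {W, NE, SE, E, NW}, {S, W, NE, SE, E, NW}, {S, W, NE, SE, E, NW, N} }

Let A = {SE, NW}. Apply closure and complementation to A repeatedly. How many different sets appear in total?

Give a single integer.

10

closure: X∖int(X∖A) = X∖{S, W} = {NE, SE, E, NW, N}
Let k=closure and c=complement:
  1. A     = {SE, NW}
  2. kA    = {NE, SE, E, NW, N}
  3. cA    = {S, W, NE, E, N}
  4. ckA   = {S, W}
  5. kcA   = {S, W, NE, E, NW, N}
  6. kckA  = {S, W, E, NW, N}
  7. ckcA  = {SE}
  8. ckckA = {NE, SE}
  9. kckcA = {NE, SE, E, N}
  10. ckckcA = {S, W, NW}
— saturated at 10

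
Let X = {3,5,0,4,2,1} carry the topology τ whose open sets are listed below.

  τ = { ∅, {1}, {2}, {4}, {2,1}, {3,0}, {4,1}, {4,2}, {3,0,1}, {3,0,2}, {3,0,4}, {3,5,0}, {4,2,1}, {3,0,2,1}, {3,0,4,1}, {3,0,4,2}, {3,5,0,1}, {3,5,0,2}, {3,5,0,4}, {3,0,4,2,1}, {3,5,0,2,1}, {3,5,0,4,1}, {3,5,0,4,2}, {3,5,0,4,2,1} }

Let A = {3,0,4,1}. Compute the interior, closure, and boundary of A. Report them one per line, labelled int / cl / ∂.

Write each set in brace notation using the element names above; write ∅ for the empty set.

int(A) = {3,0,4,1}
cl(A)  = {3,5,0,4,1}
∂A     = {5}

interior: largest open inside A is {3,0,4,1} (from ∅, {1}, {4}, {3,0}, {4,1}, {3,0,1}, {3,0,4}, {3,0,4,1})
cl via duality: int({5,2}) = {2}, so X∖{2} = {3,5,0,4,1}
cl∖int = {5}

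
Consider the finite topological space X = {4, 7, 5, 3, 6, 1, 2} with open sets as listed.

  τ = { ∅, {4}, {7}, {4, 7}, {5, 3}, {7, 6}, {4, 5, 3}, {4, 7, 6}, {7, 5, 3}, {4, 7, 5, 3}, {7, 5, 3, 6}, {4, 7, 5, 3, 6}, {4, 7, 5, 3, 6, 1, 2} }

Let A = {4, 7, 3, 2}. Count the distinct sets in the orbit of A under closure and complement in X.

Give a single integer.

complement {5, 6, 1}; its interior ∅; cl(A) = X∖∅ = {4, 7, 5, 3, 6, 1, 2}
With k = closure, c = complement:
  1. A     = {4, 7, 3, 2}
  2. kA    = {4, 7, 5, 3, 6, 1, 2}
  3. cA    = {5, 6, 1}
  4. ckA   = ∅
  5. kcA   = {5, 3, 6, 1, 2}
  6. ckcA  = {4, 7}
  7. kckcA = {4, 7, 6, 1, 2}
  8. ckckcA = {5, 3}
  9. kckckcA = {5, 3, 1, 2}
  10. ckckckcA = {4, 7, 6}
k, c of each give nothing new

10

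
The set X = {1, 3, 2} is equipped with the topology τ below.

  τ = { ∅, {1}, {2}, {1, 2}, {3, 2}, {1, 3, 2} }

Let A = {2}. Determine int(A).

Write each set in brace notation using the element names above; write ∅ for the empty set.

U open, U⊆A: ∅, {2}. int(A) = ⋃ = {2}

{2}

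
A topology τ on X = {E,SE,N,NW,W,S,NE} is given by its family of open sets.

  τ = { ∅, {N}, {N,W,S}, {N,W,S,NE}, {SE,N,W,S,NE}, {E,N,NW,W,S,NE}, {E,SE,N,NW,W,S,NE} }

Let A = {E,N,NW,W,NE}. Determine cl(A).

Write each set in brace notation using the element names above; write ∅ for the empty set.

{E,SE,N,NW,W,S,NE}

cl via duality: int({SE,S}) = ∅, so X∖∅ = {E,SE,N,NW,W,S,NE}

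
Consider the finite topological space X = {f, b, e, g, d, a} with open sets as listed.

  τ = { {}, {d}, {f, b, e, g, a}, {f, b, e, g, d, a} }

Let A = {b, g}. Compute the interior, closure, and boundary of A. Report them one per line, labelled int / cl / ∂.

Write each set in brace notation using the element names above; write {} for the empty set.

open subsets of A: {}; so int(A) = {}
closure: X∖int(X∖A) = X∖{d} = {f, b, e, g, a}
∂A = {f, b, e, g, a} minus {} = {f, b, e, g, a}

int(A) = {}
cl(A)  = {f, b, e, g, a}
∂A     = {f, b, e, g, a}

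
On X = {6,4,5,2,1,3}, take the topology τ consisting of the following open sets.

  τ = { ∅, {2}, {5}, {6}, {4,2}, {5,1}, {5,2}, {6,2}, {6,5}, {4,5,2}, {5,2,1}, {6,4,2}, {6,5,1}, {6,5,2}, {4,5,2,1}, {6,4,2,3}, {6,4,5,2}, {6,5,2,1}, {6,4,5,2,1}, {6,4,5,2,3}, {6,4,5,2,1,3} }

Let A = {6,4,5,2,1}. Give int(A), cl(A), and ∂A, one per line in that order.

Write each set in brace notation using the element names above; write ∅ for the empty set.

int(A) = {6,4,5,2,1}
cl(A)  = {6,4,5,2,1,3}
∂A     = {3}

opens ⊆ A: ∅, {6}, {2}, {5}, {5,1}, {5,2}, {6,5}, {4,2}, {6,2}, {6,5,1}, {6,5,2}, {4,5,2}, {6,4,2}, {5,2,1}, {4,5,2,1}, {6,4,5,2}, {6,5,2,1}, {6,4,5,2,1}; union → int = {6,4,5,2,1}
complement {3}; its interior ∅; cl(A) = X∖∅ = {6,4,5,2,1,3}
boundary = {6,4,5,2,1,3} ∖ {6,4,5,2,1} = {3}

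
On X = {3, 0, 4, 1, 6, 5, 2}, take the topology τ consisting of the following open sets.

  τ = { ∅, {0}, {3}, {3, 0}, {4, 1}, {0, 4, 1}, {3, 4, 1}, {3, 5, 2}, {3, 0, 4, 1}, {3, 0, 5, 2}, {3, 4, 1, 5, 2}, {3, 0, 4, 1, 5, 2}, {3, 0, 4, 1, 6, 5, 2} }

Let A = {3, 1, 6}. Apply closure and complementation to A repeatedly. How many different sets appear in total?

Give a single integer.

complement {0, 4, 5, 2}; its interior {0}; cl(A) = X∖{0} = {3, 4, 1, 6, 5, 2}
With k = closure, c = complement:
  1. A     = {3, 1, 6}
  2. kA    = {3, 4, 1, 6, 5, 2}
  3. cA    = {0, 4, 5, 2}
  4. ckA   = {0}
  5. kcA   = {0, 4, 1, 6, 5, 2}
  6. kckA  = {0, 6}
  7. ckcA  = {3}
  8. ckckA = {3, 4, 1, 5, 2}
  9. kckcA = {3, 6, 5, 2}
  10. ckckcA = {0, 4, 1}
  11. kckckcA = {0, 4, 1, 6}
  12. ckckckcA = {3, 5, 2}
k, c of each give nothing new

12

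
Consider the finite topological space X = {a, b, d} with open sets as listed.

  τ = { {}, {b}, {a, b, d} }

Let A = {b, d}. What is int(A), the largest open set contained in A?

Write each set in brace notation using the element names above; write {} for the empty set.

{b}

U open, U⊆A: {}, {b}. int(A) = ⋃ = {b}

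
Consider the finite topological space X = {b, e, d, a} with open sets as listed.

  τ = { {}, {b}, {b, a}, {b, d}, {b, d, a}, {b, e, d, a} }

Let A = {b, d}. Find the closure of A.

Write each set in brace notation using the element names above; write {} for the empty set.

X∖A={e, a}, int(X∖A)={}, hence cl(A)={b, e, d, a}

{b, e, d, a}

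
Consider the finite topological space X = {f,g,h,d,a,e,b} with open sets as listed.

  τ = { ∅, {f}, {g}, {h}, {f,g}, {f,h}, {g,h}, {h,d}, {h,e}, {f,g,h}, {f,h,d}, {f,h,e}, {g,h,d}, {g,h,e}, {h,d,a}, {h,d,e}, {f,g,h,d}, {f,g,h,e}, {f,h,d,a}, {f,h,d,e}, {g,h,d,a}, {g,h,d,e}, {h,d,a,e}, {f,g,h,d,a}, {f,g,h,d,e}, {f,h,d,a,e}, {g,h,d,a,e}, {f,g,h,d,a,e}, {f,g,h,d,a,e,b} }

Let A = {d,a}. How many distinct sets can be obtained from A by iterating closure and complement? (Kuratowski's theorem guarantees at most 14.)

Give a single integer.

complement {f,g,h,e,b}; its interior {f,g,h,e}; cl(A) = X∖{f,g,h,e} = {d,a,b}
With k = closure, c = complement:
  1. A     = {d,a}
  2. kA    = {d,a,b}
  3. cA    = {f,g,h,e,b}
  4. ckA   = {f,g,h,e}
  5. kcA   = {f,g,h,d,a,e,b}
  6. ckcA  = ∅
k, c of each give nothing new

6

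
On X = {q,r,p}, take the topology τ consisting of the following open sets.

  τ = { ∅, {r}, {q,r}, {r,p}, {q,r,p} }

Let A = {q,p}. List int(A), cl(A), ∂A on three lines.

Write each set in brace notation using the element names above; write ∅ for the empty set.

interior: largest open inside A is ∅ (from ∅)
cl via duality: int({r}) = {r}, so X∖{r} = {q,p}
cl∖int = {q,p}

int(A) = ∅
cl(A)  = {q,p}
∂A     = {q,p}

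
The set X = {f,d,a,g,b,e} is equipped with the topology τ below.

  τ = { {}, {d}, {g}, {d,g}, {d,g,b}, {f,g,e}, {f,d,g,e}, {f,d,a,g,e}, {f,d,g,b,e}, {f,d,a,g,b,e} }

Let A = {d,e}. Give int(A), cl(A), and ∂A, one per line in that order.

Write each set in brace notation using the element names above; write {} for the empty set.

interior: largest open inside A is {d} (from {}, {d})
cl via duality: int({f,a,g,b}) = {g}, so X∖{g} = {f,d,a,b,e}
cl∖int = {f,a,b,e}

int(A) = {d}
cl(A)  = {f,d,a,b,e}
∂A     = {f,a,b,e}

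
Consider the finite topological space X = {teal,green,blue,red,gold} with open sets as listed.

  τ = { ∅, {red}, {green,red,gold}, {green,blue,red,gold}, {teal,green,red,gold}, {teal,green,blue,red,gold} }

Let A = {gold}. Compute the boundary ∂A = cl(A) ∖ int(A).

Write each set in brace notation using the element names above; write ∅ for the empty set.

{teal,green,blue,gold}

open subsets of A: ∅; so int(A) = ∅
closure: X∖int(X∖A) = X∖{red} = {teal,green,blue,gold}
∂A = {teal,green,blue,gold} minus ∅ = {teal,green,blue,gold}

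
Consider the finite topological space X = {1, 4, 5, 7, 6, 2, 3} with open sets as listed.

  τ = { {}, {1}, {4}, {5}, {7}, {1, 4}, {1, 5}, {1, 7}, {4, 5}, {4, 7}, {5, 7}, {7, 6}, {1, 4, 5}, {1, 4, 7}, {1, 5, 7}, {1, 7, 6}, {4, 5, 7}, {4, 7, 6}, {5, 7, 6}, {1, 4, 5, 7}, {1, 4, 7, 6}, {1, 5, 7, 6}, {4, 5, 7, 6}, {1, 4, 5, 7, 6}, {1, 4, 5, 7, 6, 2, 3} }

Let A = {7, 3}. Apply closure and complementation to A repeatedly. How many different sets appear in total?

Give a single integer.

8

cl via duality: int({1, 4, 5, 6, 2}) = {1, 4, 5}, so X∖{1, 4, 5} = {7, 6, 2, 3}
Write k for closure, c for complement:
  1. A     = {7, 3}
  2. kA    = {7, 6, 2, 3}
  3. cA    = {1, 4, 5, 6, 2}
  4. ckA   = {1, 4, 5}
  5. kcA   = {1, 4, 5, 6, 2, 3}
  6. kckA  = {1, 4, 5, 2, 3}
  7. ckcA  = {7}
  8. ckckA = {7, 6}
applying k or c yields no new set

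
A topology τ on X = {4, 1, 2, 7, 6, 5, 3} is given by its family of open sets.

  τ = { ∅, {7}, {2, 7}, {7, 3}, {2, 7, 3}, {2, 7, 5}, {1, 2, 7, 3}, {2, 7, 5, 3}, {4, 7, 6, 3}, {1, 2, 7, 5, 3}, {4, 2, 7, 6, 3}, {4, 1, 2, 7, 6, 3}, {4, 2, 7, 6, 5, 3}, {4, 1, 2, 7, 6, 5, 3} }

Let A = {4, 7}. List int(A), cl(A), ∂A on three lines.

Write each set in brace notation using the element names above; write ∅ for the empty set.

opens ⊆ A: ∅, {7}; union → int = {7}
complement {1, 2, 6, 5, 3}; its interior ∅; cl(A) = X∖∅ = {4, 1, 2, 7, 6, 5, 3}
boundary = {4, 1, 2, 7, 6, 5, 3} ∖ {7} = {4, 1, 2, 6, 5, 3}

int(A) = {7}
cl(A)  = {4, 1, 2, 7, 6, 5, 3}
∂A     = {4, 1, 2, 6, 5, 3}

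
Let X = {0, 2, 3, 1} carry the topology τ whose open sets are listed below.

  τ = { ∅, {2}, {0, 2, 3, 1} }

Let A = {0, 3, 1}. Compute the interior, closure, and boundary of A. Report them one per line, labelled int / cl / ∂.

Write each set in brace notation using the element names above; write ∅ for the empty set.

int(A) = ∅
cl(A)  = {0, 3, 1}
∂A     = {0, 3, 1}

U open, U⊆A: ∅. int(A) = ⋃ = ∅
X∖A={2}, int(X∖A)={2}, hence cl(A)={0, 3, 1}
∂A: remove int from cl → {0, 3, 1}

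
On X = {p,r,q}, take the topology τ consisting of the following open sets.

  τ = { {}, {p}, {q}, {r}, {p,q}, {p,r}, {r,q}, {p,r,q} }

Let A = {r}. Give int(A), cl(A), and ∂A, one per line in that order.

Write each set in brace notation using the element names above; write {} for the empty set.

open subsets of A: {}, {r}; so int(A) = {r}
closure: X∖int(X∖A) = X∖{p,q} = {r}
∂A = {r} minus {r} = {}

int(A) = {r}
cl(A)  = {r}
∂A     = {}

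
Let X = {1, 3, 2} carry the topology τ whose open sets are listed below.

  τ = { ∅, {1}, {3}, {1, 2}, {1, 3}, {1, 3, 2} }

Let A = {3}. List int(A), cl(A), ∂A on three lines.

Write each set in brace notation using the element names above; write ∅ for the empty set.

U open, U⊆A: ∅, {3}. int(A) = ⋃ = {3}
X∖A={1, 2}, int(X∖A)={1, 2}, hence cl(A)={3}
∂A: remove int from cl → ∅

int(A) = {3}
cl(A)  = {3}
∂A     = ∅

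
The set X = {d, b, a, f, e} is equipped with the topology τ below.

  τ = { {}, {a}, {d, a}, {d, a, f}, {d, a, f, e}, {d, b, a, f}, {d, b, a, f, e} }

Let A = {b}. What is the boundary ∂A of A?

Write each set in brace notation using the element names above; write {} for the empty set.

interior: largest open inside A is {} (from {})
cl via duality: int({d, a, f, e}) = {d, a, f, e}, so X∖{d, a, f, e} = {b}
cl∖int = {b}

{b}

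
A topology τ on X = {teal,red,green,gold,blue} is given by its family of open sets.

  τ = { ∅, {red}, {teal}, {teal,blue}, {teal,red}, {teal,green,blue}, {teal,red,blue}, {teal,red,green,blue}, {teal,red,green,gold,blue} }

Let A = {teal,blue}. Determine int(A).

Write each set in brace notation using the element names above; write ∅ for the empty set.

{teal,blue}

interior: largest open inside A is {teal,blue} (from ∅, {teal}, {teal,blue})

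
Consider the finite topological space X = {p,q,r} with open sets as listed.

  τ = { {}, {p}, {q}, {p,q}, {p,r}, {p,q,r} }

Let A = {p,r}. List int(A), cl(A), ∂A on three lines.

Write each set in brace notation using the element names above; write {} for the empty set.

int(A) = {p,r}
cl(A)  = {p,r}
∂A     = {}

open subsets of A: {}, {p}, {p,r}; so int(A) = {p,r}
closure: X∖int(X∖A) = X∖{q} = {p,r}
∂A = {p,r} minus {p,r} = {}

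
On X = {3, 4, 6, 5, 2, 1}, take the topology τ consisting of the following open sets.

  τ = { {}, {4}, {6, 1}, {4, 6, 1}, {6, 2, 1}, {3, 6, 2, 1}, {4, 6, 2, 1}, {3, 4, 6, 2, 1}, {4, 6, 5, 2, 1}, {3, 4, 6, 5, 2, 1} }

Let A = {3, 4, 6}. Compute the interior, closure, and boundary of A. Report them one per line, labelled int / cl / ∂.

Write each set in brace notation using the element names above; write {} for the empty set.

int(A) = {4}
cl(A)  = {3, 4, 6, 5, 2, 1}
∂A     = {3, 6, 5, 2, 1}

opens ⊆ A: {}, {4}; union → int = {4}
complement {5, 2, 1}; its interior {}; cl(A) = X∖{} = {3, 4, 6, 5, 2, 1}
boundary = {3, 4, 6, 5, 2, 1} ∖ {4} = {3, 6, 5, 2, 1}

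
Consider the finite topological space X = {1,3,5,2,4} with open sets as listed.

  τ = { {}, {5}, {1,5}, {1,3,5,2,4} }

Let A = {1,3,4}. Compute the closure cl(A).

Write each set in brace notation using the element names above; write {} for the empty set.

{1,3,2,4}

complement {5,2}; its interior {5}; cl(A) = X∖{5} = {1,3,2,4}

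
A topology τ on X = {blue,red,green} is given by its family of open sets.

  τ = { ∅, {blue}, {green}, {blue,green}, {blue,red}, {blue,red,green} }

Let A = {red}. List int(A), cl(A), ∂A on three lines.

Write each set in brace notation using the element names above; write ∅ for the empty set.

int(A) = ∅
cl(A)  = {red}
∂A     = {red}

opens ⊆ A: ∅; union → int = ∅
complement {blue,green}; its interior {blue,green}; cl(A) = X∖{blue,green} = {red}
boundary = {red} ∖ ∅ = {red}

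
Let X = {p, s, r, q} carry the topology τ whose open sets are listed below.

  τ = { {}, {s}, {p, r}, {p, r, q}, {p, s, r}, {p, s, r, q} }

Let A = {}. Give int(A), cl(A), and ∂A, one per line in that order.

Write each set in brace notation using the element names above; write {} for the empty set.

int(A) = {}
cl(A)  = {}
∂A     = {}

interior: largest open inside A is {} (from {})
cl via duality: int({p, s, r, q}) = {p, s, r, q}, so X∖{p, s, r, q} = {}
cl∖int = {}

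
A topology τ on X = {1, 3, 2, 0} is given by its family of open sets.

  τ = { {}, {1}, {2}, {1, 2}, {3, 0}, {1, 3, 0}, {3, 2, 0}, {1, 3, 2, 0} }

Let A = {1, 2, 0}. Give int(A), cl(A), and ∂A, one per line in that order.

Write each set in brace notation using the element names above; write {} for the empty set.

int(A) = {1, 2}
cl(A)  = {1, 3, 2, 0}
∂A     = {3, 0}

interior: largest open inside A is {1, 2} (from {}, {2}, {1}, {1, 2})
cl via duality: int({3}) = {}, so X∖{} = {1, 3, 2, 0}
cl∖int = {3, 0}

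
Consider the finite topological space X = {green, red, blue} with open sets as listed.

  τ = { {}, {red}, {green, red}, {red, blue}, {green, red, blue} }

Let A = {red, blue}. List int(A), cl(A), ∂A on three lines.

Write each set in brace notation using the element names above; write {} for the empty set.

int(A) = {red, blue}
cl(A)  = {green, red, blue}
∂A     = {green}

opens ⊆ A: {}, {red}, {red, blue}; union → int = {red, blue}
complement {green}; its interior {}; cl(A) = X∖{} = {green, red, blue}
boundary = {green, red, blue} ∖ {red, blue} = {green}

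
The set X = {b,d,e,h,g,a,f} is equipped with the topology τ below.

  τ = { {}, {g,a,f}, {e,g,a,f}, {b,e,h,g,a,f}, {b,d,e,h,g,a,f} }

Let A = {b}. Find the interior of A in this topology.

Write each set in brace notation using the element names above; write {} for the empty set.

{}

opens ⊆ A: {}; union → int = {}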